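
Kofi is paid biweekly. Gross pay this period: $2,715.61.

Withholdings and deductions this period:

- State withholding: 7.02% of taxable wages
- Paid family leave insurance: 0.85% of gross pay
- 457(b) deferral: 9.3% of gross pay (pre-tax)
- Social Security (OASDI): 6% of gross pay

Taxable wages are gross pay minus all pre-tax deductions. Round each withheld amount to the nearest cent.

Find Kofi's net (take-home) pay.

457(b) deferral: $2,715.61 × 0.093 = $252.55
Taxable wages = $2,715.61 − $252.55 = $2,463.06
State withholding: $2,463.06 × 0.0702 = $172.91
Paid family leave insurance: $2,715.61 × 0.0085 = $23.08
Social Security (OASDI): $2,715.61 × 0.06 = $162.94
Total deductions = $252.55 + $172.91 + $23.08 + $162.94 = $611.48
Net pay = $2,715.61 − $611.48 = $2,104.13

$2,104.13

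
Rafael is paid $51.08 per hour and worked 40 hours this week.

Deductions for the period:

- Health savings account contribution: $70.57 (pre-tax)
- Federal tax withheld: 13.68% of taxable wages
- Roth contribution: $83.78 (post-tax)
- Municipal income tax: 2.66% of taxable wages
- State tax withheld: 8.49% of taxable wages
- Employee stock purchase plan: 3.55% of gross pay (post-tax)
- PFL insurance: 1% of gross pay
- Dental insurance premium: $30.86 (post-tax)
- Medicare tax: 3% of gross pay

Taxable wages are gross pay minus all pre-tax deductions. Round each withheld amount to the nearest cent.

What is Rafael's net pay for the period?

Gross pay: 40 × $51.08 = $2043.20
Health savings account contribution: $70.57
Taxable wages = $2043.20 − $70.57 = $1972.63
Municipal income tax: $1972.63 × 0.0266 = $52.47
State tax withheld: $1972.63 × 0.0849 = $167.48
Federal tax withheld: $1972.63 × 0.1368 = $269.86
Medicare tax: $2043.20 × 0.03 = $61.30
PFL insurance: $2043.20 × 0.01 = $20.43
Roth contribution: $83.78
Employee stock purchase plan: $2043.20 × 0.0355 = $72.53
Dental insurance premium: $30.86
Total deductions = $70.57 + $52.47 + $167.48 + $269.86 + $61.30 + $20.43 + $83.78 + $72.53 + $30.86 = $829.28
Net pay = $2043.20 − $829.28 = $1213.92

$1213.92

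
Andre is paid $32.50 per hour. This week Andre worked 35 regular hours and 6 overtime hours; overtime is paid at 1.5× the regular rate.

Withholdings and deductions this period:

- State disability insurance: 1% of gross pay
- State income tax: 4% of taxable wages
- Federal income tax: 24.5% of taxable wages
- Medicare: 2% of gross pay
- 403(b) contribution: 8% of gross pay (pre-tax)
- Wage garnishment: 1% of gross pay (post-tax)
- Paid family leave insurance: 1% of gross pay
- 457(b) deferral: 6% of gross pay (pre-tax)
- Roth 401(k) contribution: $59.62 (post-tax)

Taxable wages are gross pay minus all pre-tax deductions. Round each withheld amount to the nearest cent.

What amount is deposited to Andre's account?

Regular pay: 35 × $32.50 = $1,137.50
Overtime pay: 6 × $32.50 × 1.5 = $292.50
Gross pay = $1,137.50 + $292.50 = $1,430.00
403(b) contribution: $1,430.00 × 0.08 = $114.40
457(b) deferral: $1,430.00 × 0.06 = $85.80
Pre-tax total = $114.40 + $85.80 = $200.20
Taxable wages = $1,430.00 − $200.20 = $1,229.80
State income tax: $1,229.80 × 0.04 = $49.19
Federal income tax: $1,229.80 × 0.245 = $301.30
Medicare: $1,430.00 × 0.02 = $28.60
Paid family leave insurance: $1,430.00 × 0.01 = $14.30
State disability insurance: $1,430.00 × 0.01 = $14.30
Roth 401(k) contribution: $59.62
Wage garnishment: $1,430.00 × 0.01 = $14.30
Total deductions = $114.40 + $85.80 + $49.19 + $301.30 + $28.60 + $14.30 + $14.30 + $59.62 + $14.30 = $681.81
Net pay = $1,430.00 − $681.81 = $748.19

$748.19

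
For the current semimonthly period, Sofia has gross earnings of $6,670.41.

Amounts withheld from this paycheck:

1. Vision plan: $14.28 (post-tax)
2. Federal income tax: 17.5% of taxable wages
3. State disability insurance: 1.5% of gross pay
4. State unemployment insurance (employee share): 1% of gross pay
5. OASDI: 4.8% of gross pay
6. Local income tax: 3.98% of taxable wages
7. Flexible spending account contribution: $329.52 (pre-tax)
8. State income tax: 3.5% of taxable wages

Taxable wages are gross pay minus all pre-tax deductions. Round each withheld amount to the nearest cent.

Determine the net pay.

$4,255.71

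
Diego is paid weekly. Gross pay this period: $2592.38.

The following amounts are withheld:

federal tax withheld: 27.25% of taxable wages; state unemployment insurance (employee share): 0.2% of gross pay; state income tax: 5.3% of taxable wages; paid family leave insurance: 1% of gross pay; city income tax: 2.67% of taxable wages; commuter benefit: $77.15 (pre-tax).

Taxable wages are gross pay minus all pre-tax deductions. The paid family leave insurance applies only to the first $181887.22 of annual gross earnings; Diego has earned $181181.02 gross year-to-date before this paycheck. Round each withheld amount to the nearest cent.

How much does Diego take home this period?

$1617.12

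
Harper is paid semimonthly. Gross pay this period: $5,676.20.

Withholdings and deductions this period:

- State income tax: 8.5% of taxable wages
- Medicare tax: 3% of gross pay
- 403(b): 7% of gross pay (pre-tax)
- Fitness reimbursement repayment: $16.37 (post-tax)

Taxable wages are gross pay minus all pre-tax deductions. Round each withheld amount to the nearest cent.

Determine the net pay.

403(b): $5,676.20 × 0.07 = $397.33
Taxable wages = $5,676.20 − $397.33 = $5,278.87
State income tax: $5,278.87 × 0.085 = $448.70
Medicare tax: $5,676.20 × 0.03 = $170.29
Fitness reimbursement repayment: $16.37
Total deductions = $397.33 + $448.70 + $170.29 + $16.37 = $1,032.69
Net pay = $5,676.20 − $1,032.69 = $4,643.51

$4,643.51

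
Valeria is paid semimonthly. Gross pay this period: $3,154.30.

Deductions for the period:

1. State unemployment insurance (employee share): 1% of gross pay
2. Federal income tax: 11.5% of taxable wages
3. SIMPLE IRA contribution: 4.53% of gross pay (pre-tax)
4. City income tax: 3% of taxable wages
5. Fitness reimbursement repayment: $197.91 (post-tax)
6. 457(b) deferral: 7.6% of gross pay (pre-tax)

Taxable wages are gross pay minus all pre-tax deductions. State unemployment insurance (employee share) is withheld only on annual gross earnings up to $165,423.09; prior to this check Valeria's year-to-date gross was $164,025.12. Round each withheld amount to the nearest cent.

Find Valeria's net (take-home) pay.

$2,157.90

457(b) deferral: $3,154.30 × 0.076 = $239.73
SIMPLE IRA contribution: $3,154.30 × 0.0453 = $142.89
Pre-tax total = $239.73 + $142.89 = $382.62
Taxable wages = $3,154.30 − $382.62 = $2,771.68
City income tax: $2,771.68 × 0.03 = $83.15
Federal income tax: $2,771.68 × 0.115 = $318.74
State unemployment insurance (employee share): only $165,423.09 − $164,025.12 = $1,397.97 of this check is subject → $1,397.97 × 0.01 = $13.98
Fitness reimbursement repayment: $197.91
Total deductions = $239.73 + $142.89 + $83.15 + $318.74 + $13.98 + $197.91 = $996.40
Net pay = $3,154.30 − $996.40 = $2,157.90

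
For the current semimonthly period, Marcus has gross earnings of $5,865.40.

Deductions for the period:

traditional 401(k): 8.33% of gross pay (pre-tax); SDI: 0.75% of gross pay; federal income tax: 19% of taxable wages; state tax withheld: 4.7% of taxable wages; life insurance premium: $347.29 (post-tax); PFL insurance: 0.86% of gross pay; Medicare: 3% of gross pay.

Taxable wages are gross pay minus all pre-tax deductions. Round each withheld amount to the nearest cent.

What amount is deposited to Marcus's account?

$3,484.83

Traditional 401(k): $5,865.40 × 0.0833 = $488.59
Taxable wages = $5,865.40 − $488.59 = $5,376.81
State tax withheld: $5,376.81 × 0.047 = $252.71
Federal income tax: $5,376.81 × 0.19 = $1,021.59
PFL insurance: $5,865.40 × 0.0086 = $50.44
Medicare: $5,865.40 × 0.03 = $175.96
SDI: $5,865.40 × 0.0075 = $43.99
Life insurance premium: $347.29
Total deductions = $488.59 + $252.71 + $1,021.59 + $50.44 + $175.96 + $43.99 + $347.29 = $2,380.57
Net pay = $5,865.40 − $2,380.57 = $3,484.83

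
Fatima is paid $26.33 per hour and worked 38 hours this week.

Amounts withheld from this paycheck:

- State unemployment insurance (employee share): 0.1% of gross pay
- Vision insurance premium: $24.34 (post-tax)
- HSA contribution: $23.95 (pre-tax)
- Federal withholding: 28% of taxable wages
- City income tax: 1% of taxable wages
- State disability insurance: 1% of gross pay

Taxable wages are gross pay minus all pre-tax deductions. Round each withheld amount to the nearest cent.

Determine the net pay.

$658.02

Gross pay: 38 × $26.33 = $1,000.54
HSA contribution: $23.95
Taxable wages = $1,000.54 − $23.95 = $976.59
Federal withholding: $976.59 × 0.28 = $273.45
City income tax: $976.59 × 0.01 = $9.77
State disability insurance: $1,000.54 × 0.01 = $10.01
State unemployment insurance (employee share): $1,000.54 × 0.001 = $1.00
Vision insurance premium: $24.34
Total deductions = $23.95 + $273.45 + $9.77 + $10.01 + $1.00 + $24.34 = $342.52
Net pay = $1,000.54 − $342.52 = $658.02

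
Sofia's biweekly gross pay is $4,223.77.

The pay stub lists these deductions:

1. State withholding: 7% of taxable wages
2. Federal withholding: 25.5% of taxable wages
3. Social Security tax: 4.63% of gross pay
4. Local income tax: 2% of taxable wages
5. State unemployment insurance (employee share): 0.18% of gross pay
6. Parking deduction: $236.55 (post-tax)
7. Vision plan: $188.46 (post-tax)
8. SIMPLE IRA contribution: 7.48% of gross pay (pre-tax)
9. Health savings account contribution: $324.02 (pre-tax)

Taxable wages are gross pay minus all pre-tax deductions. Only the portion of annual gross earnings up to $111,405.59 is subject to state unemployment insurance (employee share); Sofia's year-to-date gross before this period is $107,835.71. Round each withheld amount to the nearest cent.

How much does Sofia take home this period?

$1,720.39

SIMPLE IRA contribution: $4,223.77 × 0.0748 = $315.94
Health savings account contribution: $324.02
Pre-tax total = $315.94 + $324.02 = $639.96
Taxable wages = $4,223.77 − $639.96 = $3,583.81
Federal withholding: $3,583.81 × 0.255 = $913.87
Local income tax: $3,583.81 × 0.02 = $71.68
State withholding: $3,583.81 × 0.07 = $250.87
State unemployment insurance (employee share): only $111,405.59 − $107,835.71 = $3,569.88 of this check is subject → $3,569.88 × 0.0018 = $6.43
Social Security tax: $4,223.77 × 0.0463 = $195.56
Vision plan: $188.46
Parking deduction: $236.55
Total deductions = $315.94 + $324.02 + $913.87 + $71.68 + $250.87 + $6.43 + $195.56 + $188.46 + $236.55 = $2,503.38
Net pay = $4,223.77 − $2,503.38 = $1,720.39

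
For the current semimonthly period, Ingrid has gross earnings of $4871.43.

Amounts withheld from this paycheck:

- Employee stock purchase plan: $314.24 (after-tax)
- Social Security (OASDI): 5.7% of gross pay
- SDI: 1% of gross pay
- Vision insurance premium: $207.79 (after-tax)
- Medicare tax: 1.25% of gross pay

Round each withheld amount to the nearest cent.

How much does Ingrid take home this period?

$3962.13

Social Security (OASDI): $4871.43 × 0.057 = $277.67
Medicare tax: $4871.43 × 0.0125 = $60.89
SDI: $4871.43 × 0.01 = $48.71
Vision insurance premium: $207.79
Employee stock purchase plan: $314.24
Total deductions = $277.67 + $60.89 + $48.71 + $207.79 + $314.24 = $909.30
Net pay = $4871.43 − $909.30 = $3962.13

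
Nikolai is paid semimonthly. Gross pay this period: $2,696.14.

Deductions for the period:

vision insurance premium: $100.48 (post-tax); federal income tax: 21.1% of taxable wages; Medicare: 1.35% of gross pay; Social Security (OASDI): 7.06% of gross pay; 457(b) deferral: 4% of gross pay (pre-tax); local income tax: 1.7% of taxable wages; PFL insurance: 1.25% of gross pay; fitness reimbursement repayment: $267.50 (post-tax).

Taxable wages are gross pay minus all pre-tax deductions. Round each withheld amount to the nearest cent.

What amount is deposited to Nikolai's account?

$1,369.73

457(b) deferral: $2,696.14 × 0.04 = $107.85
Taxable wages = $2,696.14 − $107.85 = $2,588.29
Local income tax: $2,588.29 × 0.017 = $44.00
Federal income tax: $2,588.29 × 0.211 = $546.13
PFL insurance: $2,696.14 × 0.0125 = $33.70
Social Security (OASDI): $2,696.14 × 0.0706 = $190.35
Medicare: $2,696.14 × 0.0135 = $36.40
Fitness reimbursement repayment: $267.50
Vision insurance premium: $100.48
Total deductions = $107.85 + $44.00 + $546.13 + $33.70 + $190.35 + $36.40 + $267.50 + $100.48 = $1,326.41
Net pay = $2,696.14 − $1,326.41 = $1,369.73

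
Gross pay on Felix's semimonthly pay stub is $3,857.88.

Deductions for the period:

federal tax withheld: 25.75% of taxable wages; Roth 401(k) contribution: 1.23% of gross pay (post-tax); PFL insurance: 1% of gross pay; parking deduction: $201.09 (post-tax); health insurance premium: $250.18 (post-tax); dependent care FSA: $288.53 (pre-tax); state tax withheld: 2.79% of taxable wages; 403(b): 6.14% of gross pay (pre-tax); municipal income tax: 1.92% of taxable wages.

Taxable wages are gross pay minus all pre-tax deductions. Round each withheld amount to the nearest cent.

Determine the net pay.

Dependent care FSA: $288.53
403(b): $3,857.88 × 0.0614 = $236.87
Pre-tax total = $288.53 + $236.87 = $525.40
Taxable wages = $3,857.88 − $525.40 = $3,332.48
Federal tax withheld: $3,332.48 × 0.2575 = $858.11
State tax withheld: $3,332.48 × 0.0279 = $92.98
Municipal income tax: $3,332.48 × 0.0192 = $63.98
PFL insurance: $3,857.88 × 0.01 = $38.58
Parking deduction: $201.09
Health insurance premium: $250.18
Roth 401(k) contribution: $3,857.88 × 0.0123 = $47.45
Total deductions = $288.53 + $236.87 + $858.11 + $92.98 + $63.98 + $38.58 + $201.09 + $250.18 + $47.45 = $2,077.77
Net pay = $3,857.88 − $2,077.77 = $1,780.11

$1,780.11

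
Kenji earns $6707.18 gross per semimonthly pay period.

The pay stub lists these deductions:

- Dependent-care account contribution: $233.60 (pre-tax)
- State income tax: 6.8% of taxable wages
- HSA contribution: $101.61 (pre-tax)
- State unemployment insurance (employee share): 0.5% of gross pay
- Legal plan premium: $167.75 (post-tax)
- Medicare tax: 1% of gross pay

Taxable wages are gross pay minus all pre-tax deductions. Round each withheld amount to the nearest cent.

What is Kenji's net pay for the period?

$5670.32

HSA contribution: $101.61
Dependent-care account contribution: $233.60
Pre-tax total = $101.61 + $233.60 = $335.21
Taxable wages = $6707.18 − $335.21 = $6371.97
State income tax: $6371.97 × 0.068 = $433.29
Medicare tax: $6707.18 × 0.01 = $67.07
State unemployment insurance (employee share): $6707.18 × 0.005 = $33.54
Legal plan premium: $167.75
Total deductions = $101.61 + $233.60 + $433.29 + $67.07 + $33.54 + $167.75 = $1036.86
Net pay = $6707.18 − $1036.86 = $5670.32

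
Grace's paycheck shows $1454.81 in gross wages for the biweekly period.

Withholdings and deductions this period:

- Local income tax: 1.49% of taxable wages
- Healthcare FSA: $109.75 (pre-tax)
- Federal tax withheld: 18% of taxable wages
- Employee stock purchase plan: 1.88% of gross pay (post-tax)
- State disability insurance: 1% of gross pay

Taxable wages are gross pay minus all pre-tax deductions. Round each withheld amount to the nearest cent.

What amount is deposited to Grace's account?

$1041.01

Healthcare FSA: $109.75
Taxable wages = $1454.81 − $109.75 = $1345.06
Local income tax: $1345.06 × 0.0149 = $20.04
Federal tax withheld: $1345.06 × 0.18 = $242.11
State disability insurance: $1454.81 × 0.01 = $14.55
Employee stock purchase plan: $1454.81 × 0.0188 = $27.35
Total deductions = $109.75 + $20.04 + $242.11 + $14.55 + $27.35 = $413.80
Net pay = $1454.81 − $413.80 = $1041.01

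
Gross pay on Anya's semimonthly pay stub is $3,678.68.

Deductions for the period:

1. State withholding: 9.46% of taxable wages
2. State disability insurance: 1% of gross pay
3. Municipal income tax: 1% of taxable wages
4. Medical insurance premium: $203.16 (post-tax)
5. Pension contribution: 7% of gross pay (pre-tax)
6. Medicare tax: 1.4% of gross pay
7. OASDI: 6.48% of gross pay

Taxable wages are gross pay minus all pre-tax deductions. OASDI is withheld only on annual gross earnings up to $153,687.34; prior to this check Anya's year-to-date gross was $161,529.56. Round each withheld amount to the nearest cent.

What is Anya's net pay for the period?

$2,771.87

Pension contribution: $3,678.68 × 0.07 = $257.51
Taxable wages = $3,678.68 − $257.51 = $3,421.17
Municipal income tax: $3,421.17 × 0.01 = $34.21
State withholding: $3,421.17 × 0.0946 = $323.64
OASDI: annual cap $153,687.34 already reached (YTD $161,529.56), so $0.00
State disability insurance: $3,678.68 × 0.01 = $36.79
Medicare tax: $3,678.68 × 0.014 = $51.50
Medical insurance premium: $203.16
Total deductions = $257.51 + $34.21 + $323.64 + $0.00 + $36.79 + $51.50 + $203.16 = $906.81
Net pay = $3,678.68 − $906.81 = $2,771.87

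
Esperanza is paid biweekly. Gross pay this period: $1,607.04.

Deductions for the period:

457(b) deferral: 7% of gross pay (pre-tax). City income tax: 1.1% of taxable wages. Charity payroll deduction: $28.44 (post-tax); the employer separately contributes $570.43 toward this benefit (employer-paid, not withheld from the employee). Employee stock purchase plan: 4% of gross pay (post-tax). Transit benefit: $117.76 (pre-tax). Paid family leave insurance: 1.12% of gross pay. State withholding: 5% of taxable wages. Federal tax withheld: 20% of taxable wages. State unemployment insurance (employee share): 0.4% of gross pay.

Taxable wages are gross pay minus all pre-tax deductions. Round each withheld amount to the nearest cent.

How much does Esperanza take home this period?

$900.30

Transit benefit: $117.76
457(b) deferral: $1,607.04 × 0.07 = $112.49
Pre-tax total = $117.76 + $112.49 = $230.25
Taxable wages = $1,607.04 − $230.25 = $1,376.79
Federal tax withheld: $1,376.79 × 0.2 = $275.36
City income tax: $1,376.79 × 0.011 = $15.14
State withholding: $1,376.79 × 0.05 = $68.84
State unemployment insurance (employee share): $1,607.04 × 0.004 = $6.43
Paid family leave insurance: $1,607.04 × 0.0112 = $18.00
Charity payroll deduction: $28.44
Employee stock purchase plan: $1,607.04 × 0.04 = $64.28
(Employer's $570.43 toward charity payroll deduction is not withheld from the employee.)
Total deductions = $117.76 + $112.49 + $275.36 + $15.14 + $68.84 + $6.43 + $18.00 + $28.44 + $64.28 = $706.74
Net pay = $1,607.04 − $706.74 = $900.30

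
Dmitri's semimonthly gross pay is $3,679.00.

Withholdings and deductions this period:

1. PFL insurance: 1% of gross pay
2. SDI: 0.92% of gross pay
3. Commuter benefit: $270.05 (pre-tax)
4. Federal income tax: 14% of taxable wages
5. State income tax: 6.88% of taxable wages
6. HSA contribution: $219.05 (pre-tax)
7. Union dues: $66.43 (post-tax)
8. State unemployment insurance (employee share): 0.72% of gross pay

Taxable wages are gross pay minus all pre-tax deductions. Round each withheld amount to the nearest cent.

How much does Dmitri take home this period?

$2,360.28

HSA contribution: $219.05
Commuter benefit: $270.05
Pre-tax total = $219.05 + $270.05 = $489.10
Taxable wages = $3,679.00 − $489.10 = $3,189.90
State income tax: $3,189.90 × 0.0688 = $219.47
Federal income tax: $3,189.90 × 0.14 = $446.59
PFL insurance: $3,679.00 × 0.01 = $36.79
SDI: $3,679.00 × 0.0092 = $33.85
State unemployment insurance (employee share): $3,679.00 × 0.0072 = $26.49
Union dues: $66.43
Total deductions = $219.05 + $270.05 + $219.47 + $446.59 + $36.79 + $33.85 + $26.49 + $66.43 = $1,318.72
Net pay = $3,679.00 − $1,318.72 = $2,360.28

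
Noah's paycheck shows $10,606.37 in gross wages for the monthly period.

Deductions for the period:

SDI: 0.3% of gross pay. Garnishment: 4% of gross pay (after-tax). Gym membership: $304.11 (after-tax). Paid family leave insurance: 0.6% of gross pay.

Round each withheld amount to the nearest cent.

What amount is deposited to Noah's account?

$9,782.55

SDI: $10,606.37 × 0.003 = $31.82
Paid family leave insurance: $10,606.37 × 0.006 = $63.64
Garnishment: $10,606.37 × 0.04 = $424.25
Gym membership: $304.11
Total deductions = $31.82 + $63.64 + $424.25 + $304.11 = $823.82
Net pay = $10,606.37 − $823.82 = $9,782.55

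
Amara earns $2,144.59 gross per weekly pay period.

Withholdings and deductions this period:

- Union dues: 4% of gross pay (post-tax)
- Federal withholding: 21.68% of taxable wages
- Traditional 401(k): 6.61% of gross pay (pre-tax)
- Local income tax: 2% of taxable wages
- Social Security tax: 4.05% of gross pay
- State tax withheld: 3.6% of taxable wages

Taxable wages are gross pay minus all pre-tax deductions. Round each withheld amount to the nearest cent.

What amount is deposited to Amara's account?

Traditional 401(k): $2,144.59 × 0.0661 = $141.76
Taxable wages = $2,144.59 − $141.76 = $2,002.83
Federal withholding: $2,002.83 × 0.2168 = $434.21
State tax withheld: $2,002.83 × 0.036 = $72.10
Local income tax: $2,002.83 × 0.02 = $40.06
Social Security tax: $2,144.59 × 0.0405 = $86.86
Union dues: $2,144.59 × 0.04 = $85.78
Total deductions = $141.76 + $434.21 + $72.10 + $40.06 + $86.86 + $85.78 = $860.77
Net pay = $2,144.59 − $860.77 = $1,283.82

$1,283.82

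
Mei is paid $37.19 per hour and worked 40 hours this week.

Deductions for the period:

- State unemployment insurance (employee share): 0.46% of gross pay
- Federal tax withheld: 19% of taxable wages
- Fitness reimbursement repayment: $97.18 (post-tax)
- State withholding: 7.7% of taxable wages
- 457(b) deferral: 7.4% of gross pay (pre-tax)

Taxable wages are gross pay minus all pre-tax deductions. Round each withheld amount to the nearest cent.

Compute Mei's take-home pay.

Gross pay: 40 × $37.19 = $1,487.60
457(b) deferral: $1,487.60 × 0.074 = $110.08
Taxable wages = $1,487.60 − $110.08 = $1,377.52
Federal tax withheld: $1,377.52 × 0.19 = $261.73
State withholding: $1,377.52 × 0.077 = $106.07
State unemployment insurance (employee share): $1,487.60 × 0.0046 = $6.84
Fitness reimbursement repayment: $97.18
Total deductions = $110.08 + $261.73 + $106.07 + $6.84 + $97.18 = $581.90
Net pay = $1,487.60 − $581.90 = $905.70

$905.70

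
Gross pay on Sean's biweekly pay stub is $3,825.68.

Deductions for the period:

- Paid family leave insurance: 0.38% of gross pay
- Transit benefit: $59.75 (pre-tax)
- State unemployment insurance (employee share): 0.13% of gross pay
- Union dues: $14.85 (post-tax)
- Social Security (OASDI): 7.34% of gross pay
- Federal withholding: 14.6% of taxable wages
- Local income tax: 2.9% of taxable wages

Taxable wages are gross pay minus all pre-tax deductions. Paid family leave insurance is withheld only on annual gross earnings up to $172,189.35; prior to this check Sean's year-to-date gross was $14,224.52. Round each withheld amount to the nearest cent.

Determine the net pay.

$2,791.73

Transit benefit: $59.75
Taxable wages = $3,825.68 − $59.75 = $3,765.93
Federal withholding: $3,765.93 × 0.146 = $549.83
Local income tax: $3,765.93 × 0.029 = $109.21
State unemployment insurance (employee share): $3,825.68 × 0.0013 = $4.97
Paid family leave insurance: cap not yet reached, full $3,825.68 is subject → $3,825.68 × 0.0038 = $14.54
Social Security (OASDI): $3,825.68 × 0.0734 = $280.80
Union dues: $14.85
Total deductions = $59.75 + $549.83 + $109.21 + $4.97 + $14.54 + $280.80 + $14.85 = $1,033.95
Net pay = $3,825.68 − $1,033.95 = $2,791.73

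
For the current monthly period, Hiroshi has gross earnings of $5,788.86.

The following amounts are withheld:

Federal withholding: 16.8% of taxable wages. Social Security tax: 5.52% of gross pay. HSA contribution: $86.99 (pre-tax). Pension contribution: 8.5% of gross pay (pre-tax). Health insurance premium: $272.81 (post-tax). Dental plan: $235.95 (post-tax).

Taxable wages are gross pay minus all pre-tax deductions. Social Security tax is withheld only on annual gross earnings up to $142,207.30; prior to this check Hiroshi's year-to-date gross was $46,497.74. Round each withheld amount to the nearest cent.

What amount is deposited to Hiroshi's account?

$3,506.26

HSA contribution: $86.99
Pension contribution: $5,788.86 × 0.085 = $492.05
Pre-tax total = $86.99 + $492.05 = $579.04
Taxable wages = $5,788.86 − $579.04 = $5,209.82
Federal withholding: $5,209.82 × 0.168 = $875.25
Social Security tax: cap not yet reached, full $5,788.86 is subject → $5,788.86 × 0.0552 = $319.55
Health insurance premium: $272.81
Dental plan: $235.95
Total deductions = $86.99 + $492.05 + $875.25 + $319.55 + $272.81 + $235.95 = $2,282.60
Net pay = $5,788.86 − $2,282.60 = $3,506.26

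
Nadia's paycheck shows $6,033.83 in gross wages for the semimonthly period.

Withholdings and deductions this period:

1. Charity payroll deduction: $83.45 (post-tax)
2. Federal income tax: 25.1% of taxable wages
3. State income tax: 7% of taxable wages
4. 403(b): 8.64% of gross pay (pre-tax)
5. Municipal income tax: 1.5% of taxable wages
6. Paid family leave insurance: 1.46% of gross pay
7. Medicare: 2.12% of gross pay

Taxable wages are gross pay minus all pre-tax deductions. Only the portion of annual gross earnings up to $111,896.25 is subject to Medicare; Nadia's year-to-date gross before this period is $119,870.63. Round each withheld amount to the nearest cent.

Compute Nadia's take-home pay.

403(b): $6,033.83 × 0.0864 = $521.32
Taxable wages = $6,033.83 − $521.32 = $5,512.51
Municipal income tax: $5,512.51 × 0.015 = $82.69
State income tax: $5,512.51 × 0.07 = $385.88
Federal income tax: $5,512.51 × 0.251 = $1,383.64
Paid family leave insurance: $6,033.83 × 0.0146 = $88.09
Medicare: annual cap $111,896.25 already reached (YTD $119,870.63), so $0.00
Charity payroll deduction: $83.45
Total deductions = $521.32 + $82.69 + $385.88 + $1,383.64 + $88.09 + $0.00 + $83.45 = $2,545.07
Net pay = $6,033.83 − $2,545.07 = $3,488.76

$3,488.76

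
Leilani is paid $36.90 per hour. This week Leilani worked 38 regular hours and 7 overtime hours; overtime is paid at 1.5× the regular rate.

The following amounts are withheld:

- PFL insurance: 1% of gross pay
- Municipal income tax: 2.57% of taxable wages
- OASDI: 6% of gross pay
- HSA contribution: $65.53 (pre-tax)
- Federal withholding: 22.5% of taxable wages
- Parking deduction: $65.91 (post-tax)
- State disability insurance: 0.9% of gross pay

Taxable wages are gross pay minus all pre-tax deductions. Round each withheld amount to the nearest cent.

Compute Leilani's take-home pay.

Regular pay: 38 × $36.90 = $1,402.20
Overtime pay: 7 × $36.90 × 1.5 = $387.45
Gross pay = $1,402.20 + $387.45 = $1,789.65
HSA contribution: $65.53
Taxable wages = $1,789.65 − $65.53 = $1,724.12
Federal withholding: $1,724.12 × 0.225 = $387.93
Municipal income tax: $1,724.12 × 0.0257 = $44.31
State disability insurance: $1,789.65 × 0.009 = $16.11
PFL insurance: $1,789.65 × 0.01 = $17.90
OASDI: $1,789.65 × 0.06 = $107.38
Parking deduction: $65.91
Total deductions = $65.53 + $387.93 + $44.31 + $16.11 + $17.90 + $107.38 + $65.91 = $705.07
Net pay = $1,789.65 − $705.07 = $1,084.58

$1,084.58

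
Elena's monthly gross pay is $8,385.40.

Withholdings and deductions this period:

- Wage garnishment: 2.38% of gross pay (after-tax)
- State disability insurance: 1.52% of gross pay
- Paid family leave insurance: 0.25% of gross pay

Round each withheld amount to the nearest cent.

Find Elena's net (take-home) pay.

State disability insurance: $8,385.40 × 0.0152 = $127.46
Paid family leave insurance: $8,385.40 × 0.0025 = $20.96
Wage garnishment: $8,385.40 × 0.0238 = $199.57
Total deductions = $127.46 + $20.96 + $199.57 = $347.99
Net pay = $8,385.40 − $347.99 = $8,037.41

$8,037.41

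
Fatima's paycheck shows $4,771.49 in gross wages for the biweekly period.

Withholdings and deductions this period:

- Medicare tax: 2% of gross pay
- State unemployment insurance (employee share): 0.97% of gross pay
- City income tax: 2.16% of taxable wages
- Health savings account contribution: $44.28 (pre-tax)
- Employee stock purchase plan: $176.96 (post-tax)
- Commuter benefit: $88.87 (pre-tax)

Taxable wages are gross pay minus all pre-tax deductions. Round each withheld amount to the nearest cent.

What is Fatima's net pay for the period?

$4,219.48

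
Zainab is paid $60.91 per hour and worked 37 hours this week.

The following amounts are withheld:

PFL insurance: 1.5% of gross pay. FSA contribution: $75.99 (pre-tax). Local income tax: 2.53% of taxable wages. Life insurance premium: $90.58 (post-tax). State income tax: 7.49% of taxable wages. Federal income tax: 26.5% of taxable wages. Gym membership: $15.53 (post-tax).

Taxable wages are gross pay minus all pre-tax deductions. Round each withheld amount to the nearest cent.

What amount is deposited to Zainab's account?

$1242.46

Gross pay: 37 × $60.91 = $2253.67
FSA contribution: $75.99
Taxable wages = $2253.67 − $75.99 = $2177.68
Local income tax: $2177.68 × 0.0253 = $55.10
Federal income tax: $2177.68 × 0.265 = $577.09
State income tax: $2177.68 × 0.0749 = $163.11
PFL insurance: $2253.67 × 0.015 = $33.81
Life insurance premium: $90.58
Gym membership: $15.53
Total deductions = $75.99 + $55.10 + $577.09 + $163.11 + $33.81 + $90.58 + $15.53 = $1011.21
Net pay = $2253.67 − $1011.21 = $1242.46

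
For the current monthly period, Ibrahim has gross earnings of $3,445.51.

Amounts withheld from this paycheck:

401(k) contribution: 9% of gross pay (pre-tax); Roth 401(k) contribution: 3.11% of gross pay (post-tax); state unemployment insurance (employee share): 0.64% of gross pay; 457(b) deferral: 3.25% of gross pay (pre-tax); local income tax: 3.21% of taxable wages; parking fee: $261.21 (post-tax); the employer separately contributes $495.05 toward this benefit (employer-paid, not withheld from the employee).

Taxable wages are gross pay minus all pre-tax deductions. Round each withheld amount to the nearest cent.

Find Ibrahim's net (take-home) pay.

$2,535.96

401(k) contribution: $3,445.51 × 0.09 = $310.10
457(b) deferral: $3,445.51 × 0.0325 = $111.98
Pre-tax total = $310.10 + $111.98 = $422.08
Taxable wages = $3,445.51 − $422.08 = $3,023.43
Local income tax: $3,023.43 × 0.0321 = $97.05
State unemployment insurance (employee share): $3,445.51 × 0.0064 = $22.05
Roth 401(k) contribution: $3,445.51 × 0.0311 = $107.16
Parking fee: $261.21
(Employer's $495.05 toward parking fee is not withheld from the employee.)
Total deductions = $310.10 + $111.98 + $97.05 + $22.05 + $107.16 + $261.21 = $909.55
Net pay = $3,445.51 − $909.55 = $2,535.96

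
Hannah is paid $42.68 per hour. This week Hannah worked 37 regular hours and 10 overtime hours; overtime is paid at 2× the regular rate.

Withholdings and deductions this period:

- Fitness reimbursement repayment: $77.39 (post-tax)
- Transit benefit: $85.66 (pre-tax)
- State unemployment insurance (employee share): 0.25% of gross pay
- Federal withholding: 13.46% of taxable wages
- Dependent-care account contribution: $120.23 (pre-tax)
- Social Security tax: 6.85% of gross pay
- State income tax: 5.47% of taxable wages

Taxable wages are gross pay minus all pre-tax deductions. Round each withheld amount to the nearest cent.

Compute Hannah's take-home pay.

Regular pay: 37 × $42.68 = $1579.16
Overtime pay: 10 × $42.68 × 2 = $853.60
Gross pay = $1579.16 + $853.60 = $2432.76
Dependent-care account contribution: $120.23
Transit benefit: $85.66
Pre-tax total = $120.23 + $85.66 = $205.89
Taxable wages = $2432.76 − $205.89 = $2226.87
State income tax: $2226.87 × 0.0547 = $121.81
Federal withholding: $2226.87 × 0.1346 = $299.74
Social Security tax: $2432.76 × 0.0685 = $166.64
State unemployment insurance (employee share): $2432.76 × 0.0025 = $6.08
Fitness reimbursement repayment: $77.39
Total deductions = $120.23 + $85.66 + $121.81 + $299.74 + $166.64 + $6.08 + $77.39 = $877.55
Net pay = $2432.76 − $877.55 = $1555.21

$1555.21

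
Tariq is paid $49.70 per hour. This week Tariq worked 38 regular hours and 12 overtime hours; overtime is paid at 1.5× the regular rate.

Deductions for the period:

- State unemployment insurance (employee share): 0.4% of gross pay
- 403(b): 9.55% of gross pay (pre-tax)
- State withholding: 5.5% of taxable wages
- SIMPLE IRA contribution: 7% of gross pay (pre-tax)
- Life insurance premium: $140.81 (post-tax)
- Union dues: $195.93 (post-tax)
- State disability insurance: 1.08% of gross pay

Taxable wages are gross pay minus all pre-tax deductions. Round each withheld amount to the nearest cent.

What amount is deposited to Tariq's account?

Regular pay: 38 × $49.70 = $1,888.60
Overtime pay: 12 × $49.70 × 1.5 = $894.60
Gross pay = $1,888.60 + $894.60 = $2,783.20
403(b): $2,783.20 × 0.0955 = $265.80
SIMPLE IRA contribution: $2,783.20 × 0.07 = $194.82
Pre-tax total = $265.80 + $194.82 = $460.62
Taxable wages = $2,783.20 − $460.62 = $2,322.58
State withholding: $2,322.58 × 0.055 = $127.74
State disability insurance: $2,783.20 × 0.0108 = $30.06
State unemployment insurance (employee share): $2,783.20 × 0.004 = $11.13
Union dues: $195.93
Life insurance premium: $140.81
Total deductions = $265.80 + $194.82 + $127.74 + $30.06 + $11.13 + $195.93 + $140.81 = $966.29
Net pay = $2,783.20 − $966.29 = $1,816.91

$1,816.91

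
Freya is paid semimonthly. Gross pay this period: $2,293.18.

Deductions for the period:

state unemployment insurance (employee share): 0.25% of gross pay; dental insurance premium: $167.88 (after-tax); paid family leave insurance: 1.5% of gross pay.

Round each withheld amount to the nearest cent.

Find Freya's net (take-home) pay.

State unemployment insurance (employee share): $2,293.18 × 0.0025 = $5.73
Paid family leave insurance: $2,293.18 × 0.015 = $34.40
Dental insurance premium: $167.88
Total deductions = $5.73 + $34.40 + $167.88 = $208.01
Net pay = $2,293.18 − $208.01 = $2,085.17

$2,085.17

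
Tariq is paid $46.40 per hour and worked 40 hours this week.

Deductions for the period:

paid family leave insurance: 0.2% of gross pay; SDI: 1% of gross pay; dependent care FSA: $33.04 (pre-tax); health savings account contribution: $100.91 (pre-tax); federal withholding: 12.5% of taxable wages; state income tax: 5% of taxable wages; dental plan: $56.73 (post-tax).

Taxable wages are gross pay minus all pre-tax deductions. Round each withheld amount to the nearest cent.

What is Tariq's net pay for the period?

$1,341.69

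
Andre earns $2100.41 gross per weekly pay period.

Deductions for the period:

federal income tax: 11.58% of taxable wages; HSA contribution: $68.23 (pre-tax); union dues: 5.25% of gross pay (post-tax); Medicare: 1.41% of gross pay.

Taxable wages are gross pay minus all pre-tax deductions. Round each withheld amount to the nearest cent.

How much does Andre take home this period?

$1656.96

HSA contribution: $68.23
Taxable wages = $2100.41 − $68.23 = $2032.18
Federal income tax: $2032.18 × 0.1158 = $235.33
Medicare: $2100.41 × 0.0141 = $29.62
Union dues: $2100.41 × 0.0525 = $110.27
Total deductions = $68.23 + $235.33 + $29.62 + $110.27 = $443.45
Net pay = $2100.41 − $443.45 = $1656.96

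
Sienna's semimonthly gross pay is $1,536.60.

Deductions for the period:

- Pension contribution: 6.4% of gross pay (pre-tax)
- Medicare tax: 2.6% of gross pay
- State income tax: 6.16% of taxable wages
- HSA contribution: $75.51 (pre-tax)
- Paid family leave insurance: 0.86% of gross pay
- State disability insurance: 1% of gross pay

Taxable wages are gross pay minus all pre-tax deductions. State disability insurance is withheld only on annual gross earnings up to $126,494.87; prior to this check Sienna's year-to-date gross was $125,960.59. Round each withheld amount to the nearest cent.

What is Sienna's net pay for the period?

Pension contribution: $1,536.60 × 0.064 = $98.34
HSA contribution: $75.51
Pre-tax total = $98.34 + $75.51 = $173.85
Taxable wages = $1,536.60 − $173.85 = $1,362.75
State income tax: $1,362.75 × 0.0616 = $83.95
Medicare tax: $1,536.60 × 0.026 = $39.95
Paid family leave insurance: $1,536.60 × 0.0086 = $13.21
State disability insurance: only $126,494.87 − $125,960.59 = $534.28 of this check is subject → $534.28 × 0.01 = $5.34
Total deductions = $98.34 + $75.51 + $83.95 + $39.95 + $13.21 + $5.34 = $316.30
Net pay = $1,536.60 − $316.30 = $1,220.30

$1,220.30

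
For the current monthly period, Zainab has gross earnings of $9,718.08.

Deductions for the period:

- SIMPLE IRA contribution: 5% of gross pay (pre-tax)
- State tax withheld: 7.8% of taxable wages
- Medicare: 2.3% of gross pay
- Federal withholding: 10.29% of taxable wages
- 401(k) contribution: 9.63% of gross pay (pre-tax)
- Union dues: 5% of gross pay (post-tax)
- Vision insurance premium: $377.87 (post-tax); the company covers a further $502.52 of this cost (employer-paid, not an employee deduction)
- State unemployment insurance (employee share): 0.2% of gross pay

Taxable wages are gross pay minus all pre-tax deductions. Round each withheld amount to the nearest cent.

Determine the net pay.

$5,688.80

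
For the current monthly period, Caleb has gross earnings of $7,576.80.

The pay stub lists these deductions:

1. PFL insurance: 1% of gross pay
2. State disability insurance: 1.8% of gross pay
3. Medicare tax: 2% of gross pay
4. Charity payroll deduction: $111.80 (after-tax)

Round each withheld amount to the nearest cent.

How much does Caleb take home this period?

PFL insurance: $7,576.80 × 0.01 = $75.77
State disability insurance: $7,576.80 × 0.018 = $136.38
Medicare tax: $7,576.80 × 0.02 = $151.54
Charity payroll deduction: $111.80
Total deductions = $75.77 + $136.38 + $151.54 + $111.80 = $475.49
Net pay = $7,576.80 − $475.49 = $7,101.31

$7,101.31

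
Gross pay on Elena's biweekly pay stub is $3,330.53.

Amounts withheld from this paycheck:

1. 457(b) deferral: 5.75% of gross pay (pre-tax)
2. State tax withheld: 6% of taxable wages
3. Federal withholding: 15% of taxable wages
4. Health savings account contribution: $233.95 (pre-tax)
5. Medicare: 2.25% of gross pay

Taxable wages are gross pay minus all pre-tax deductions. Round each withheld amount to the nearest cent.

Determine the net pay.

$2,220.07

457(b) deferral: $3,330.53 × 0.0575 = $191.51
Health savings account contribution: $233.95
Pre-tax total = $191.51 + $233.95 = $425.46
Taxable wages = $3,330.53 − $425.46 = $2,905.07
Federal withholding: $2,905.07 × 0.15 = $435.76
State tax withheld: $2,905.07 × 0.06 = $174.30
Medicare: $3,330.53 × 0.0225 = $74.94
Total deductions = $191.51 + $233.95 + $435.76 + $174.30 + $74.94 = $1,110.46
Net pay = $3,330.53 − $1,110.46 = $2,220.07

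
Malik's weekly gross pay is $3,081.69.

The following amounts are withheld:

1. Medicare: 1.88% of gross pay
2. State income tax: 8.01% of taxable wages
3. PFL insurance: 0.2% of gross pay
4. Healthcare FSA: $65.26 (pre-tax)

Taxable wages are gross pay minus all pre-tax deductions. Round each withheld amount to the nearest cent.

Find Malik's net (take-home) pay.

Healthcare FSA: $65.26
Taxable wages = $3,081.69 − $65.26 = $3,016.43
State income tax: $3,016.43 × 0.0801 = $241.62
PFL insurance: $3,081.69 × 0.002 = $6.16
Medicare: $3,081.69 × 0.0188 = $57.94
Total deductions = $65.26 + $241.62 + $6.16 + $57.94 = $370.98
Net pay = $3,081.69 − $370.98 = $2,710.71

$2,710.71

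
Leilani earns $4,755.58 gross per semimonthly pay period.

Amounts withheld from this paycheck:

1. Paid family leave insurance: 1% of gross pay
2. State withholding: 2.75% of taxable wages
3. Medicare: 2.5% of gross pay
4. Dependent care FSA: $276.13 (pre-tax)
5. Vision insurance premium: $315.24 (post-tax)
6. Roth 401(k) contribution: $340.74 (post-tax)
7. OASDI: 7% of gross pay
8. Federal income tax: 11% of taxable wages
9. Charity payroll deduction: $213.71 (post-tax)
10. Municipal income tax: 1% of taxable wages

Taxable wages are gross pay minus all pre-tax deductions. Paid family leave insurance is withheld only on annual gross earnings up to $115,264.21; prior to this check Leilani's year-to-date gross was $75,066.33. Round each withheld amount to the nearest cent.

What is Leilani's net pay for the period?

Dependent care FSA: $276.13
Taxable wages = $4,755.58 − $276.13 = $4,479.45
Federal income tax: $4,479.45 × 0.11 = $492.74
State withholding: $4,479.45 × 0.0275 = $123.18
Municipal income tax: $4,479.45 × 0.01 = $44.79
Paid family leave insurance: cap not yet reached, full $4,755.58 is subject → $4,755.58 × 0.01 = $47.56
Medicare: $4,755.58 × 0.025 = $118.89
OASDI: $4,755.58 × 0.07 = $332.89
Charity payroll deduction: $213.71
Vision insurance premium: $315.24
Roth 401(k) contribution: $340.74
Total deductions = $276.13 + $492.74 + $123.18 + $44.79 + $47.56 + $118.89 + $332.89 + $213.71 + $315.24 + $340.74 = $2,305.87
Net pay = $4,755.58 − $2,305.87 = $2,449.71

$2,449.71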